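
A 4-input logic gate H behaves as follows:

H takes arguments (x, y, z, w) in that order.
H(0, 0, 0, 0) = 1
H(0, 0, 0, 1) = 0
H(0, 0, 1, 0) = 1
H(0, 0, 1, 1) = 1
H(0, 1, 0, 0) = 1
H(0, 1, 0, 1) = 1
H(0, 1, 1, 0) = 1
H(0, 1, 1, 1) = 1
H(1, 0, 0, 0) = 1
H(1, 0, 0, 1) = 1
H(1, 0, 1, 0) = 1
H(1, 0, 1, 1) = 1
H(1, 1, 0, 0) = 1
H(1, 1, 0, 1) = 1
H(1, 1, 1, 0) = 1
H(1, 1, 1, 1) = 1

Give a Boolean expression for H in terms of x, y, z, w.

Only row (0,0,0,1) gives 0. So H is 1 everywhere except there — the complement of the minterm ¬x·¬y·¬z·w.

H(x, y, z, w) = not (((not x and not y) and not z) and w)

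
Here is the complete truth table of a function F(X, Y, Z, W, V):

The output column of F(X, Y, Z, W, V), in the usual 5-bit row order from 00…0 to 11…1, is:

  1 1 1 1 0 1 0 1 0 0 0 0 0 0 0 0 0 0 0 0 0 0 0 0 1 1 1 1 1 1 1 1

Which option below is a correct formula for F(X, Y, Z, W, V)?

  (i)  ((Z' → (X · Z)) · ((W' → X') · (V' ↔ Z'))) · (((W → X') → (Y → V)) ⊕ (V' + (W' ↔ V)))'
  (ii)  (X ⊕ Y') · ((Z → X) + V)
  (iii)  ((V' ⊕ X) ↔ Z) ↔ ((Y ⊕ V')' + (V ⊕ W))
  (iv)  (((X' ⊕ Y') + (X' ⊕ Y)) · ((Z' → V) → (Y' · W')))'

(i) disagrees with F on (0,0,0,0,0) (formula → 0, table → 1); rule it out.
(iii) disagrees with F on (0,0,0,1,0) (formula → 0, table → 1); rule it out.
(iv) disagrees with F on (0,0,0,0,0) (formula → 0, table → 1); rule it out.
Only (ii) survives; checking it on all 32 rows confirms it matches F.

ii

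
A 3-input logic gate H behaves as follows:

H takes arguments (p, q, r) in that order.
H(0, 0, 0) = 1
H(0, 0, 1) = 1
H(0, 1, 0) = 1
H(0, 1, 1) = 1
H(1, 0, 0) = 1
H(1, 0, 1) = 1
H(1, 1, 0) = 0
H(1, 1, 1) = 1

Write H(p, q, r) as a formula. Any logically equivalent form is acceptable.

H(p, q, r) = ~((p & q) & ~r)

Only row (1,1,0) gives 0. So H is 1 everywhere except there — the complement of the minterm p·q·¬r.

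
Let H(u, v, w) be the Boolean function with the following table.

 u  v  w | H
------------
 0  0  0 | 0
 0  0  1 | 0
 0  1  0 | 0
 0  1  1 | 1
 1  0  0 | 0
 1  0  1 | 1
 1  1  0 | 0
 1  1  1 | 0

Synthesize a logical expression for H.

Collect the rows where H=1 — (0,1,1), (1,0,1) — and write one minterm per row: ¬u·v·w, u·¬v·w. Their union (logical OR) reproduces the table exactly.

H(u, v, w) = ((not u and v) and w) or ((u and not v) and w)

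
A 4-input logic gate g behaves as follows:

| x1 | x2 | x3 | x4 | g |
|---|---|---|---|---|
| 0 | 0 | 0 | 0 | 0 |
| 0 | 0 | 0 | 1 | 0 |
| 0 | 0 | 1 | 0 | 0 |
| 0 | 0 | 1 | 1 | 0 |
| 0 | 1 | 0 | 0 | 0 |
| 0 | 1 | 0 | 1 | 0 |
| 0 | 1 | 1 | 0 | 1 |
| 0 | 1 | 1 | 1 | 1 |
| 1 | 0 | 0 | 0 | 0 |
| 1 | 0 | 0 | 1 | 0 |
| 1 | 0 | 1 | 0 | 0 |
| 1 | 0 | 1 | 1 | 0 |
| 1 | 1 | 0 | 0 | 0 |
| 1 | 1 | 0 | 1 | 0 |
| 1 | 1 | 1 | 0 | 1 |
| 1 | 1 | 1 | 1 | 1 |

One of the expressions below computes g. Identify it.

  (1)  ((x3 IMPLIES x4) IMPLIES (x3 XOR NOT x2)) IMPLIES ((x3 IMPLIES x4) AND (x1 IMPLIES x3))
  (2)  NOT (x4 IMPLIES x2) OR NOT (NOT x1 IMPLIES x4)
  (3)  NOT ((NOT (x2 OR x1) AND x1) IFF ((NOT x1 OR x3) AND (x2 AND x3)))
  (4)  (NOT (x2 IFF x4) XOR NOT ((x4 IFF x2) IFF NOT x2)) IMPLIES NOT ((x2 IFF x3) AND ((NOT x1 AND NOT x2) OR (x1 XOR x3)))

(1) fails at (0,0,0,0): the formula yields 1, g is 0.
(2) fails at (0,0,0,0): the formula yields 1, g is 0.
(4) fails at (0,0,0,0): the formula yields 1, g is 0.
Only (3) survives; checking it on all 16 rows confirms it matches g.

3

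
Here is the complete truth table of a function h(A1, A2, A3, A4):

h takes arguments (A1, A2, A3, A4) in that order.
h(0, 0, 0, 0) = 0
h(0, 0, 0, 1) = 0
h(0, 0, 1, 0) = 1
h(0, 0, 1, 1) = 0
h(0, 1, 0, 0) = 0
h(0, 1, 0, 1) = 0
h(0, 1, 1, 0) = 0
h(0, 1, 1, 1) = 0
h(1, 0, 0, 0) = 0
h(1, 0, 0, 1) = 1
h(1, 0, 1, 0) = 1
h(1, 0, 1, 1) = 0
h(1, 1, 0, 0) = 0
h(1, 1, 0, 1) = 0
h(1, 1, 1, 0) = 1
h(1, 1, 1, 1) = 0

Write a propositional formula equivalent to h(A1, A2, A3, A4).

h(A1, A2, A3, A4) = (((((¬A1 ∧ ¬A2) ∧ A3) ∧ ¬A4) ∨ (((A1 ∧ ¬A2) ∧ ¬A3) ∧ A4)) ∨ (((A1 ∧ ¬A2) ∧ A3) ∧ ¬A4)) ∨ (((A1 ∧ A2) ∧ A3) ∧ ¬A4)

h=1 on 4 inputs: (0,0,1,0), (1,0,0,1), (1,0,1,0), (1,1,1,0). Reading each as a conjunction of literals (¬A1·¬A2·A3·¬A4, A1·¬A2·¬A3·A4, A1·¬A2·A3·¬A4, A1·A2·A3·¬A4) and taking the OR gives the canonical DNF.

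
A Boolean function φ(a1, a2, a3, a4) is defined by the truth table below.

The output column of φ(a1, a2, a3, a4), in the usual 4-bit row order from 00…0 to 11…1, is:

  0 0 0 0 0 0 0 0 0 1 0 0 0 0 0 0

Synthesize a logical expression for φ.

φ(a1, a2, a3, a4) = ((a1 ∧ ¬a2) ∧ ¬a3) ∧ a4

Only row (1,0,0,1) gives 1. That row's minterm a1·¬a2·¬a3·a4 is φ directly.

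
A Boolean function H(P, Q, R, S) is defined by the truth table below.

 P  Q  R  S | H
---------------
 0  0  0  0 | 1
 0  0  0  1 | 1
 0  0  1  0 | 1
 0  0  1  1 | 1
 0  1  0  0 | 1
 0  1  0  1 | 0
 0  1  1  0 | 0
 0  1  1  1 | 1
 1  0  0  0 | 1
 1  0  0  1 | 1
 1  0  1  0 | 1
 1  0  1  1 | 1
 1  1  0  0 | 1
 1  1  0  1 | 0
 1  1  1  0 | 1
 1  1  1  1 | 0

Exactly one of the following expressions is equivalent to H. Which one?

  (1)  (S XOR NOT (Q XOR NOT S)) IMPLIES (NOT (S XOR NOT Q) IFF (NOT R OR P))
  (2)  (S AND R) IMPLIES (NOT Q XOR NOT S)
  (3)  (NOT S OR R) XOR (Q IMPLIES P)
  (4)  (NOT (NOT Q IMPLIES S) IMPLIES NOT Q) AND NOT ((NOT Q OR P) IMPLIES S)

(2) fails at (0,1,0,1): the formula yields 1, H is 0.
(3) fails at (0,0,0,0): the formula yields 0, H is 1.
(4) fails at (0,0,0,1): the formula yields 0, H is 1.
That leaves (1). Evaluating it on every row reproduces the table of H exactly.

1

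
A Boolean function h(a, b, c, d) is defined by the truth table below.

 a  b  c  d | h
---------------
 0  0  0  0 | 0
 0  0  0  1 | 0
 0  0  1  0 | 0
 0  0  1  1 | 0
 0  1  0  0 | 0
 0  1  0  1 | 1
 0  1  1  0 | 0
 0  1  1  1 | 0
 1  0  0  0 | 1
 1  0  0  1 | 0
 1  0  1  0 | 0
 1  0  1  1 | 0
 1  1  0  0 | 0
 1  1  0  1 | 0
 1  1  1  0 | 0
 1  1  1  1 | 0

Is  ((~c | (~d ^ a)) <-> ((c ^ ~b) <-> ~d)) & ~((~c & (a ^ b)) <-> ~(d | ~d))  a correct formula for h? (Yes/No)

Yes

Check the formula against h row by row:
  a=0, b=0, c=0, d=0: formula gives 0, h = 0 ✓
  a=0, b=0, c=0, d=1: formula gives 0, h = 0 ✓
  a=0, b=0, c=1, d=0: formula gives 0, h = 0 ✓
  a=0, b=0, c=1, d=1: formula gives 0, h = 0 ✓
  … (the remaining 12 rows also agree.)
No disagreement on any input; they are logically equivalent.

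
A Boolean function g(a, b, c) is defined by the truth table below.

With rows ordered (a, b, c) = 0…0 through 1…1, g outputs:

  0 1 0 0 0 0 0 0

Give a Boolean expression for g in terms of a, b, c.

g(a, b, c) = (not a and not b) and c

Only row (0,0,1) gives 1. That row's minterm ¬a·¬b·c is g directly.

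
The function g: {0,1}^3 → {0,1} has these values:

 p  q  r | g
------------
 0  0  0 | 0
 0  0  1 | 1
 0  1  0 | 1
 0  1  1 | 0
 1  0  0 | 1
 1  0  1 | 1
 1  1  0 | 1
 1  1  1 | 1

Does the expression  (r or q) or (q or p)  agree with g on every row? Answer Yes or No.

Test each input against both g and the formula:
  p=0, q=0, r=0: formula gives 0, g = 0 ✓
  p=0, q=0, r=1: formula gives 1, g = 1 ✓
  p=0, q=1, r=0: formula gives 1, g = 1 ✓
  p=0, q=1, r=1: formula gives 1, but g = 0 ✗
Since they disagree at (0,1,1), the expression is not a correct formula for g.

No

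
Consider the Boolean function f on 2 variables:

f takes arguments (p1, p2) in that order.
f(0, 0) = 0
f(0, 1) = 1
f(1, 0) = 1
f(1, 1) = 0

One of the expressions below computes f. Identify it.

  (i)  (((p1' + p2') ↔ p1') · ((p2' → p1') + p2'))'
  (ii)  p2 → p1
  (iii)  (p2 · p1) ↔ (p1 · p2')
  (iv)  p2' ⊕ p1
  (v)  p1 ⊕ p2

v

(i): at (0,1) it gives 0, but f = 1 — eliminated.
(ii): at (0,0) it gives 1, but f = 0 — eliminated.
(iii): at (0,0) it gives 1, but f = 0 — eliminated.
(iv): at (0,0) it gives 1, but f = 0 — eliminated.
Only (v) survives; checking it on all 4 rows confirms it matches f.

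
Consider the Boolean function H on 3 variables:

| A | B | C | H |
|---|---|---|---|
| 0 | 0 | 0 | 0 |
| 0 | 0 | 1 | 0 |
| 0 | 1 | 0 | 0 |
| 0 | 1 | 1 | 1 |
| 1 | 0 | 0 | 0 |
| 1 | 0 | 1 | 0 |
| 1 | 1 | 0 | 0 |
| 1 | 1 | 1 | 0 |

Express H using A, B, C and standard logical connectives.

H is 1 on exactly one input, (0,1,1), whose minterm is ¬A·B·C. So H is just that conjunction.

H(A, B, C) = (NOT A AND B) AND C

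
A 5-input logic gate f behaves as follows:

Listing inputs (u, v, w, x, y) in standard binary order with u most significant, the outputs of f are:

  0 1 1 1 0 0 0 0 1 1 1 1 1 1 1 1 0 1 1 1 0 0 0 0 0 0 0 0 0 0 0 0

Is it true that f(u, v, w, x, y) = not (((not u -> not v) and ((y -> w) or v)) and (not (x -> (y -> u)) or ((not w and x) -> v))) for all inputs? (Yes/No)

Test each input against both f and the formula:
  u=0, v=0, w=0, x=0, y=0: formula gives 0, f = 0 ✓
  u=0, v=0, w=0, x=0, y=1: formula gives 1, f = 1 ✓
  u=0, v=0, w=0, x=1, y=0: formula gives 1, f = 1 ✓
  u=0, v=0, w=0, x=1, y=1: formula gives 1, f = 1 ✓
  …and likewise for the remaining 28 rows.
All 32 rows match — the expression computes f exactly.

Yes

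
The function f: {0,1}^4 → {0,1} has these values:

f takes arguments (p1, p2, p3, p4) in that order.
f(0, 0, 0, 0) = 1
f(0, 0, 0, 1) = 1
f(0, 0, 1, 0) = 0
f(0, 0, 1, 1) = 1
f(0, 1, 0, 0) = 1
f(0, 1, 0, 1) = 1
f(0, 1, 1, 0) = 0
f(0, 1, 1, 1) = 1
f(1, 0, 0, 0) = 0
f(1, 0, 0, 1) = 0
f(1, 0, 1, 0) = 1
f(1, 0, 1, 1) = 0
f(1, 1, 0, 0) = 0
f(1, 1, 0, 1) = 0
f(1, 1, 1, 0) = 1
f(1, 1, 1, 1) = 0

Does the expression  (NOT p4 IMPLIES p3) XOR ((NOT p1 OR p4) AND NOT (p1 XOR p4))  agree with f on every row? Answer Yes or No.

Yes

Check the formula against f row by row:
  p1=0, p2=0, p3=0, p4=0: formula gives 1, f = 1 ✓
  p1=0, p2=0, p3=0, p4=1: formula gives 1, f = 1 ✓
  p1=0, p2=0, p3=1, p4=0: formula gives 0, f = 0 ✓
  p1=0, p2=0, p3=1, p4=1: formula gives 1, f = 1 ✓
  … (the remaining 12 rows also agree.)
No disagreement on any input; they are logically equivalent.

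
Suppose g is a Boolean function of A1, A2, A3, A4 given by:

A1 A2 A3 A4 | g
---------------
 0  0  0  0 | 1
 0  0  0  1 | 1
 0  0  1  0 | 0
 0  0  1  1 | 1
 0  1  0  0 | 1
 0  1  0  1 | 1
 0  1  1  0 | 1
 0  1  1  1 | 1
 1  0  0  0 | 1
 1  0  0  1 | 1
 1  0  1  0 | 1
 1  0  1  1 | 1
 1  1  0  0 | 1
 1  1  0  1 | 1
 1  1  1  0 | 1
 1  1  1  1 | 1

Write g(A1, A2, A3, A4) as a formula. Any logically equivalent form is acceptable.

g(A1, A2, A3, A4) = NOT (((NOT A1 AND NOT A2) AND A3) AND NOT A4)

g is 0 on exactly one input, (0,0,1,0), whose minterm is ¬A1·¬A2·A3·¬A4. So g is the negation of that single conjunction.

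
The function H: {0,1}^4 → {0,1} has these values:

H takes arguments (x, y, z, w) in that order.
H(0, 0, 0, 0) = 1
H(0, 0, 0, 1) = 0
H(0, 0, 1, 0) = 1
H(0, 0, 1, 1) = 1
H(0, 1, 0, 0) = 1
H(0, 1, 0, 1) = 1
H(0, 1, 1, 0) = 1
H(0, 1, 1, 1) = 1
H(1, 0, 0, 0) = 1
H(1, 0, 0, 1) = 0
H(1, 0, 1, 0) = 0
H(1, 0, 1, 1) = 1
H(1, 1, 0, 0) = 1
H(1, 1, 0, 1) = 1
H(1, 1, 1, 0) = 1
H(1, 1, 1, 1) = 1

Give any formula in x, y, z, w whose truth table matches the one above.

There are just 3 zero rows: (0,0,0,1), (1,0,0,1), (1,0,1,0). Their minterms are ¬x·¬y·¬z·w, x·¬y·¬z·w, x·¬y·z·¬w; the OR of those covers precisely the 0-outputs, and negating it yields H.

H(x, y, z, w) = NOT (((((NOT x AND NOT y) AND NOT z) AND w) OR (((x AND NOT y) AND NOT z) AND w)) OR (((x AND NOT y) AND z) AND NOT w))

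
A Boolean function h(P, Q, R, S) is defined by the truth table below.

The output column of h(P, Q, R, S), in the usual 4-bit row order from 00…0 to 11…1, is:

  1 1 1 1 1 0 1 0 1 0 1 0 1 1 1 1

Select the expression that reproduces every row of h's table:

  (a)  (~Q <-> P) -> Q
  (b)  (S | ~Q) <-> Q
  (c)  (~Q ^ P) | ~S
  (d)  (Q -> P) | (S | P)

c

(a): at (0,1,0,1) it gives 1, but h = 0 — eliminated.
(b): at (0,0,0,0) it gives 0, but h = 1 — eliminated.
(d): at (0,1,0,0) it gives 0, but h = 1 — eliminated.
That leaves (c). Evaluating it on every row reproduces the table of h exactly.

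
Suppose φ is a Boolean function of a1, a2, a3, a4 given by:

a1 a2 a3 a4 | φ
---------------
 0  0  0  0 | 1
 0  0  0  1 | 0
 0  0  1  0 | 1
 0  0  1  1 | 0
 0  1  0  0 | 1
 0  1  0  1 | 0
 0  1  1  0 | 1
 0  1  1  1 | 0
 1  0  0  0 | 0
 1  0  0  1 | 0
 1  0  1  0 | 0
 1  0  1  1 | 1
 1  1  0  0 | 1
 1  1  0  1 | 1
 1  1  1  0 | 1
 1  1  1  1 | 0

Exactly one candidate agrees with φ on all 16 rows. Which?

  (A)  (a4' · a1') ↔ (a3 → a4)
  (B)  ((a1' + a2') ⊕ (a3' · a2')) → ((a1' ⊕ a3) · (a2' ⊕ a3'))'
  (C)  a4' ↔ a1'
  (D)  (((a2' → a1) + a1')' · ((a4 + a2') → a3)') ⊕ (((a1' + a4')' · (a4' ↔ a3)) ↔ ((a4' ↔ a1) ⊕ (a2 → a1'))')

D

(A) disagrees with φ on (0,0,1,0) (formula → 0, table → 1); rule it out.
(B) disagrees with φ on (0,0,0,1) (formula → 1, table → 0); rule it out.
(C) disagrees with φ on (1,0,0,1) (formula → 1, table → 0); rule it out.
That leaves (D). Evaluating it on every row reproduces the table of φ exactly.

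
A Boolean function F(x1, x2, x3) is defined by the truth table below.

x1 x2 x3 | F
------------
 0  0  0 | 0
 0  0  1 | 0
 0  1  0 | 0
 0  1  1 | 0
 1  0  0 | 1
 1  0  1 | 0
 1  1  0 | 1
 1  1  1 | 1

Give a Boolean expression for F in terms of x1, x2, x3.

F(x1, x2, x3) = (((x1 and not x2) and not x3) or ((x1 and x2) and not x3)) or ((x1 and x2) and x3)

Collect the rows where F=1 — (1,0,0), (1,1,0), (1,1,1) — and write one minterm per row: x1·¬x2·¬x3, x1·x2·¬x3, x1·x2·x3. Their union (logical OR) reproduces the table exactly.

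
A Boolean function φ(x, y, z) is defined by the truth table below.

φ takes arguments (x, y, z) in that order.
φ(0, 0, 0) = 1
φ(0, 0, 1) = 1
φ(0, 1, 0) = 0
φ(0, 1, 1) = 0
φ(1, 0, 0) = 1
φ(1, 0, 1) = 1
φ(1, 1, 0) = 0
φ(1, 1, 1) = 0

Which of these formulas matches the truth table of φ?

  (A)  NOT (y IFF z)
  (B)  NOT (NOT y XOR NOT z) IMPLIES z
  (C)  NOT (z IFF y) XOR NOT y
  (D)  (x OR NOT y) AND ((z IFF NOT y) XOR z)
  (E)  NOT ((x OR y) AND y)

E

(A) fails at (0,0,0): the formula yields 0, φ is 1.
(B) fails at (0,0,0): the formula yields 0, φ is 1.
(C) fails at (0,0,1): the formula yields 0, φ is 1.
(D) fails at (0,0,0): the formula yields 0, φ is 1.
That leaves (E). Evaluating it on every row reproduces the table of φ exactly.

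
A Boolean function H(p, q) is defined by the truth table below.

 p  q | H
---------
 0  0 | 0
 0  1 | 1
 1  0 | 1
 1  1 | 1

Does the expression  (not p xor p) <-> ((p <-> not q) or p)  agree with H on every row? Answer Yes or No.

Evaluate (not p xor p) <-> ((p <-> not q) or p) on each row and compare to H:
  p=0, q=0: formula gives 0, H = 0 ✓
  p=0, q=1: formula gives 1, H = 1 ✓
  p=1, q=0: formula gives 1, H = 1 ✓
  p=1, q=1: formula gives 1, H = 1 ✓
All 4 rows match — the expression computes H exactly.

Yes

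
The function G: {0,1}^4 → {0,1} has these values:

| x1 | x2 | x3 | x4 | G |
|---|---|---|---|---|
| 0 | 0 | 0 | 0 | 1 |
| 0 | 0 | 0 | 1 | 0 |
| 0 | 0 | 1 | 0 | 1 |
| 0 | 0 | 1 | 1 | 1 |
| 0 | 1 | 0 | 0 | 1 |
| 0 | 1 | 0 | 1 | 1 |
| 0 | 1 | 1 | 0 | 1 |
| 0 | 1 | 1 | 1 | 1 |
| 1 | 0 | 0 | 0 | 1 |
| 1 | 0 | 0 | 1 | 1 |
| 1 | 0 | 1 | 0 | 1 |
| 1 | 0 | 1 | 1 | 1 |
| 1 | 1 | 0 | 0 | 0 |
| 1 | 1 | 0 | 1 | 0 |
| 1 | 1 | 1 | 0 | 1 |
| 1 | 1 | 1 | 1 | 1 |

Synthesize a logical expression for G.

G(x1, x2, x3, x4) = not (((((not x1 and not x2) and not x3) and x4) or (((x1 and x2) and not x3) and not x4)) or (((x1 and x2) and not x3) and x4))

The 0-rows are (0,0,0,1), (1,1,0,0), (1,1,0,1). Take each as a conjunction (¬x1·¬x2·¬x3·x4, x1·x2·¬x3·¬x4, x1·x2·¬x3·x4), form their disjunction, and complement — that gives a formula that is 1 everywhere G is.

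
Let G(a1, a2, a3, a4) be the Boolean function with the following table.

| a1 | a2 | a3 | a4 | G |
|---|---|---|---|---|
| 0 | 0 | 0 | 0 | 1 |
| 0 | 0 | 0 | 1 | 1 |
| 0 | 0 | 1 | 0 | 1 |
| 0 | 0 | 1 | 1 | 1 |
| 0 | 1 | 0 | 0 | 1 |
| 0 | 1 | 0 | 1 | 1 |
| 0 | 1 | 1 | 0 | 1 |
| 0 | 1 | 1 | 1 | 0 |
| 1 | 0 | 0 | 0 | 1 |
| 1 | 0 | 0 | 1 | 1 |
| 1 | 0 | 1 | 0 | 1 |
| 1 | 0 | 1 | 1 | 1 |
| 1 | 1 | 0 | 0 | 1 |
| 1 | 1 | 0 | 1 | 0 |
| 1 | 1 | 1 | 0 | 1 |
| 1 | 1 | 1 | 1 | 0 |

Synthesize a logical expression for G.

G is 0 on only 3 rows — (0,1,1,1), (1,1,0,1), (1,1,1,1). Writing each as a minterm (¬a1·a2·a3·a4, a1·a2·¬a3·a4, a1·a2·a3·a4) and OR-ing them characterizes exactly where G=0, so G is the negation of that disjunction.

G(a1, a2, a3, a4) = ~(((((~a1 & a2) & a3) & a4) | (((a1 & a2) & ~a3) & a4)) | (((a1 & a2) & a3) & a4))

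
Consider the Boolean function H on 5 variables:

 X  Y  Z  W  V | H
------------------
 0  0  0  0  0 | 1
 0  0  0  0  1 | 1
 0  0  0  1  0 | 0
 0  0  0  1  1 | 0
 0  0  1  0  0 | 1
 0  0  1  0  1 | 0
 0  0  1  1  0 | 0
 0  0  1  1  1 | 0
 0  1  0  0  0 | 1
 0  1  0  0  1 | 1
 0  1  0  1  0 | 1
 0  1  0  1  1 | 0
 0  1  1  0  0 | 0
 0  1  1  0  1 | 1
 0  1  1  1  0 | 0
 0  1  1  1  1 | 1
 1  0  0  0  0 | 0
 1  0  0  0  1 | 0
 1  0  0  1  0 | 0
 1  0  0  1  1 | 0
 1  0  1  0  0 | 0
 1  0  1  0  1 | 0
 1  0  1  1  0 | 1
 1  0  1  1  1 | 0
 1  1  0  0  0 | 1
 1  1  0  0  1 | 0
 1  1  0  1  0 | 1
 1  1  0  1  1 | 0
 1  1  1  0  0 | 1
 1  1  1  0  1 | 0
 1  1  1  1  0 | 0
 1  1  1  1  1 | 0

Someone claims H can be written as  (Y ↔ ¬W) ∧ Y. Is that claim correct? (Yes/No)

No

Test each input against both H and the formula:
  X=0, Y=0, Z=0, W=0, V=0: formula gives 0, but H = 1 ✗
A single disagreement suffices: at (0,0,0,0,0) they differ, so the formula does not compute H.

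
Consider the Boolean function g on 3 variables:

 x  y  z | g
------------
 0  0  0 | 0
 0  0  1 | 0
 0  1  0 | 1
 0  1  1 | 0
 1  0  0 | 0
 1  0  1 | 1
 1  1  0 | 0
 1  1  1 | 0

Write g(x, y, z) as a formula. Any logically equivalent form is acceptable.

g=1 on 2 inputs: (0,1,0), (1,0,1). Reading each as a conjunction of literals (¬x·y·¬z, x·¬y·z) and taking the OR gives the canonical DNF.

g(x, y, z) = ((~x & y) & ~z) | ((x & ~y) & z)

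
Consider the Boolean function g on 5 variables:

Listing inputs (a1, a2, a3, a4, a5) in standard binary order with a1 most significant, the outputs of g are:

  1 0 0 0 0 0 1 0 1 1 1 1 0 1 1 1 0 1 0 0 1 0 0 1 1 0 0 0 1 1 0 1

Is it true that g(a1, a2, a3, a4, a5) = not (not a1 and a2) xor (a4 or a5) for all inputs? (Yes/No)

No

Test each input against both g and the formula:
  a1=0, a2=0, a3=0, a4=0, a5=0: formula gives 1, g = 1 ✓
  a1=0, a2=0, a3=0, a4=0, a5=1: formula gives 0, g = 0 ✓
  a1=0, a2=0, a3=0, a4=1, a5=0: formula gives 0, g = 0 ✓
  a1=0, a2=0, a3=0, a4=1, a5=1: formula gives 0, g = 0 ✓
  a1=0, a2=0, a3=1, a4=0, a5=0: formula gives 1, but g = 0 ✗
A single disagreement suffices: at (0,0,1,0,0) they differ, so the formula does not compute g.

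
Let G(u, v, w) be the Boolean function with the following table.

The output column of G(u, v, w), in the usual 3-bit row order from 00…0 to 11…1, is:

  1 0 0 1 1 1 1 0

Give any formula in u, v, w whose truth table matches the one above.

There are just 3 zero rows: (0,0,1), (0,1,0), (1,1,1). Their minterms are ¬u·¬v·w, ¬u·v·¬w, u·v·w; the OR of those covers precisely the 0-outputs, and negating it yields G.

G(u, v, w) = NOT ((((NOT u AND NOT v) AND w) OR ((NOT u AND v) AND NOT w)) OR ((u AND v) AND w))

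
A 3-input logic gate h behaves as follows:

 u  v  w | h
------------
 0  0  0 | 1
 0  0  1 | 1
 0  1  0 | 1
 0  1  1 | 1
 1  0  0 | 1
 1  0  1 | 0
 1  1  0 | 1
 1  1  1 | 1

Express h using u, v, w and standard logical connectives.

h is 0 on exactly one input, (1,0,1), whose minterm is u·¬v·w. So h is the negation of that single conjunction.

h(u, v, w) = ¬((u ∧ ¬v) ∧ w)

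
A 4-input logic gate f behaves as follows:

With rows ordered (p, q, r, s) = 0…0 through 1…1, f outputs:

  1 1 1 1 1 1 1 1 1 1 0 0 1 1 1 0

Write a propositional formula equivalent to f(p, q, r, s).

f(p, q, r, s) = ¬(((((p ∧ ¬q) ∧ r) ∧ ¬s) ∨ (((p ∧ ¬q) ∧ r) ∧ s)) ∨ (((p ∧ q) ∧ r) ∧ s))

The 0-rows are (1,0,1,0), (1,0,1,1), (1,1,1,1). Take each as a conjunction (p·¬q·r·¬s, p·¬q·r·s, p·q·r·s), form their disjunction, and complement — that gives a formula that is 1 everywhere f is.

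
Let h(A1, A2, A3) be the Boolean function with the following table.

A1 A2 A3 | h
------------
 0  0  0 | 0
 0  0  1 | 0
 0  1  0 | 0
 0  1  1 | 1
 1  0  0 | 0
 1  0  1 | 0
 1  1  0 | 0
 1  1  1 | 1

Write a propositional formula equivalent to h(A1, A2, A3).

h=1 on 2 inputs: (0,1,1), (1,1,1). Reading each as a conjunction of literals (¬A1·A2·A3, A1·A2·A3) and taking the OR gives the canonical DNF.

h(A1, A2, A3) = ((A1' · A2) · A3) + ((A1 · A2) · A3)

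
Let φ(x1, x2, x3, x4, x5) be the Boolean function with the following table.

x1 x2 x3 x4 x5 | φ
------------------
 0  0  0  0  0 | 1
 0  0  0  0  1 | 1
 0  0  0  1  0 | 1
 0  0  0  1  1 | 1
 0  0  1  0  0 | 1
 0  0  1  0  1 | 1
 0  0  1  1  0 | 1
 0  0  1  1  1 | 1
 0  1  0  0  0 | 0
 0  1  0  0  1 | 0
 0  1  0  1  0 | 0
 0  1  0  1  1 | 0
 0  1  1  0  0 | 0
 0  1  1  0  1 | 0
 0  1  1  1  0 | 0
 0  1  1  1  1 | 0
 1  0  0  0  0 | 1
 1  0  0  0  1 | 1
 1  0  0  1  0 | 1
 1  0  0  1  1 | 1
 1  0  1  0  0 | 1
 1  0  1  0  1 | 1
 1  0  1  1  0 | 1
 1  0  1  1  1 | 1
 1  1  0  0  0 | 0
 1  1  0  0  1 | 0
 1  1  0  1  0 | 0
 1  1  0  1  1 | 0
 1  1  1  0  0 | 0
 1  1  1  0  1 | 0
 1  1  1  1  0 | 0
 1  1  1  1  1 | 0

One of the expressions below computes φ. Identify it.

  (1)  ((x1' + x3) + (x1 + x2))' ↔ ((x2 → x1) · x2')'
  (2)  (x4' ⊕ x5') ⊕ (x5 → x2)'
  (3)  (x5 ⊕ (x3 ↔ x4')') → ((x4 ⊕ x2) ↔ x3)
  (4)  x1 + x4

(2) fails at (0,0,0,0,0): the formula yields 0, φ is 1.
(3) fails at (0,0,0,1,1): the formula yields 0, φ is 1.
(4) fails at (0,0,0,0,0): the formula yields 0, φ is 1.
That leaves (1). Evaluating it on every row reproduces the table of φ exactly.

1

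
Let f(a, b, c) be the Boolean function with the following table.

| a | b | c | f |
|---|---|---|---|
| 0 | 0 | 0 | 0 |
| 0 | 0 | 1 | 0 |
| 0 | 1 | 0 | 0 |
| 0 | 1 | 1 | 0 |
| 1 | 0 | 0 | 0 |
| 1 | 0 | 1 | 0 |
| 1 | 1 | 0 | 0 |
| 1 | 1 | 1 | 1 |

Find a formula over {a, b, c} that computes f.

f(a, b, c) = (a ∧ b) ∧ c

The output is 1 only when every input is 1 — the AND of all inputs.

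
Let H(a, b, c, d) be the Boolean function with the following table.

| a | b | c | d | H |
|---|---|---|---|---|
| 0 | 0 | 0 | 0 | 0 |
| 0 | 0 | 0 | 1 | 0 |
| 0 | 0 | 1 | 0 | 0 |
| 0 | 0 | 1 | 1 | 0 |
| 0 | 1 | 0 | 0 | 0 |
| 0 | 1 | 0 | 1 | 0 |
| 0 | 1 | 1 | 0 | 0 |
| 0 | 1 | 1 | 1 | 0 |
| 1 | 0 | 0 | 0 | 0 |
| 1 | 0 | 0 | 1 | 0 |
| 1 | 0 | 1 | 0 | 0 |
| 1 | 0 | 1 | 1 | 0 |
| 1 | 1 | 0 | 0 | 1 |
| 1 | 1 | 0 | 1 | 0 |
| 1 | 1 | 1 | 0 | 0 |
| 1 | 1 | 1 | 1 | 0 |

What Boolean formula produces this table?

H(a, b, c, d) = ((a AND b) AND NOT c) AND NOT d

Only row (1,1,0,0) gives 1. That row's minterm a·b·¬c·¬d is H directly.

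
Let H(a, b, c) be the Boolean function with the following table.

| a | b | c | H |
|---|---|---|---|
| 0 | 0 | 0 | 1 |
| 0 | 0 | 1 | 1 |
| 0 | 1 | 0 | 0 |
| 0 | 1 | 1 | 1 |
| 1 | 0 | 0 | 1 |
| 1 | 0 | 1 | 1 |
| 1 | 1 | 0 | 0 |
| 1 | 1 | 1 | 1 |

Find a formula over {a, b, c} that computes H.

H(a, b, c) = NOT (((NOT a AND b) AND NOT c) OR ((a AND b) AND NOT c))

H is 0 on only 2 rows — (0,1,0), (1,1,0). Writing each as a minterm (¬a·b·¬c, a·b·¬c) and OR-ing them characterizes exactly where H=0, so H is the negation of that disjunction.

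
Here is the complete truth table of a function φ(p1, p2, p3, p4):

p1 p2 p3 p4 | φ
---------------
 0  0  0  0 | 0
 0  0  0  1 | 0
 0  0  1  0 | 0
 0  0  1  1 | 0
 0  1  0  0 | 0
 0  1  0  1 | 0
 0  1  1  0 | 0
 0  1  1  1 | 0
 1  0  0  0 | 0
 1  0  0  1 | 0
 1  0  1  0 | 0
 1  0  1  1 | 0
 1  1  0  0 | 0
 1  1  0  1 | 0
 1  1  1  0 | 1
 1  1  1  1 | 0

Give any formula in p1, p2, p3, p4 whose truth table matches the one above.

Only row (1,1,1,0) gives 1. That row's minterm p1·p2·p3·¬p4 is φ directly.

φ(p1, p2, p3, p4) = ((p1 & p2) & p3) & ~p4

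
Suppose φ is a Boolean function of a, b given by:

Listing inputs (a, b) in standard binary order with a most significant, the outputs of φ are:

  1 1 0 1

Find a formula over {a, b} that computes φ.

This is a → b (false only at 1,0).

φ(a, b) = a -> b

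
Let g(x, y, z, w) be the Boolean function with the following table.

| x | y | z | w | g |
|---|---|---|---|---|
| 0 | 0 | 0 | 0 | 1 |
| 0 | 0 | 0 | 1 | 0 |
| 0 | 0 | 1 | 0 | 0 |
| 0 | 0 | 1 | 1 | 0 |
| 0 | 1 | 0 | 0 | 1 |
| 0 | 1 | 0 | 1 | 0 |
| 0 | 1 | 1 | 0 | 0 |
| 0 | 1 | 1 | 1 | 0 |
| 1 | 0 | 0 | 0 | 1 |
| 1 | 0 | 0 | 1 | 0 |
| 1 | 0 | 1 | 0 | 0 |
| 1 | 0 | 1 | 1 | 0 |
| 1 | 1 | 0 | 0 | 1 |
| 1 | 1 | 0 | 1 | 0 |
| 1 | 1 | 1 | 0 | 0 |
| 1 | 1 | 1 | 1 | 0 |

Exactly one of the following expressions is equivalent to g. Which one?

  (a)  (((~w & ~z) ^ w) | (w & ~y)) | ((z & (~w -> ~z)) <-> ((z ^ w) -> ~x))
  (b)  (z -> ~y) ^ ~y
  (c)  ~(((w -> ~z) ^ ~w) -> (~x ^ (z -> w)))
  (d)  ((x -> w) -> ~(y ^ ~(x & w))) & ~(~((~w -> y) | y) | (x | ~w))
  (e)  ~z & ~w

e

(a) disagrees with g on (0,0,0,1) (formula → 1, table → 0); rule it out.
(b) disagrees with g on (0,0,0,0) (formula → 0, table → 1); rule it out.
(c) disagrees with g on (0,0,0,0) (formula → 0, table → 1); rule it out.
(d) disagrees with g on (0,0,0,0) (formula → 0, table → 1); rule it out.
Only (e) survives; checking it on all 16 rows confirms it matches g.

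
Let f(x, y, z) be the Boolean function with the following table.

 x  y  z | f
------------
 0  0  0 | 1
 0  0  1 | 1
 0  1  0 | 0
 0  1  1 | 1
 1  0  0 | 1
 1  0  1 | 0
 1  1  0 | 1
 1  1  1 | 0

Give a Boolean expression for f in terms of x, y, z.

The 0-rows are (0,1,0), (1,0,1), (1,1,1). Take each as a conjunction (¬x·y·¬z, x·¬y·z, x·y·z), form their disjunction, and complement — that gives a formula that is 1 everywhere f is.

f(x, y, z) = not ((((not x and y) and not z) or ((x and not y) and z)) or ((x and y) and z))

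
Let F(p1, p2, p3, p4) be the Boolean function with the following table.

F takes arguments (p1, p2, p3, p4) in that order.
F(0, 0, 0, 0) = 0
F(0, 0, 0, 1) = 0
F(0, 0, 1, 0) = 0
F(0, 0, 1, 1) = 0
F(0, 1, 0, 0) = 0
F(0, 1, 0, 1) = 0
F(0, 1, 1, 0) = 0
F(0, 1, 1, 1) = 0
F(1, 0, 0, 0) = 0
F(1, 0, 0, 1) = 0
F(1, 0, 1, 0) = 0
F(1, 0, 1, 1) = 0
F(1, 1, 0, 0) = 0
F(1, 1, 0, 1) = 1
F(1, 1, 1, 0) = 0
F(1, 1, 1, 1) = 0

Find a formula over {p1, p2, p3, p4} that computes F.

F(p1, p2, p3, p4) = ((p1 AND p2) AND NOT p3) AND p4

Only row (1,1,0,1) gives 1. That row's minterm p1·p2·¬p3·p4 is F directly.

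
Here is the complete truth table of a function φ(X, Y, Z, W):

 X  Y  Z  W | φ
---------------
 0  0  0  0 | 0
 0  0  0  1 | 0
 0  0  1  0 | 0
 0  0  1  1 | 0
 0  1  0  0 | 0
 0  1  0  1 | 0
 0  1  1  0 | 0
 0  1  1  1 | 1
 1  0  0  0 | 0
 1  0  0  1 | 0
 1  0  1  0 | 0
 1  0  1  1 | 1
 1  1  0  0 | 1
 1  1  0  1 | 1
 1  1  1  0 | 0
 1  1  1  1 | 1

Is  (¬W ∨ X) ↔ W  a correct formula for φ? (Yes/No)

Check the formula against φ row by row:
  X=0, Y=0, Z=0, W=0: formula gives 0, φ = 0 ✓
  X=0, Y=0, Z=0, W=1: formula gives 0, φ = 0 ✓
  X=0, Y=0, Z=1, W=0: formula gives 0, φ = 0 ✓
  X=0, Y=0, Z=1, W=1: formula gives 0, φ = 0 ✓
  …
  X=0, Y=1, Z=1, W=1: formula gives 0, but φ = 1 ✗
Row (0,1,1,1) is a counterexample, so the formula is not equivalent to φ.

No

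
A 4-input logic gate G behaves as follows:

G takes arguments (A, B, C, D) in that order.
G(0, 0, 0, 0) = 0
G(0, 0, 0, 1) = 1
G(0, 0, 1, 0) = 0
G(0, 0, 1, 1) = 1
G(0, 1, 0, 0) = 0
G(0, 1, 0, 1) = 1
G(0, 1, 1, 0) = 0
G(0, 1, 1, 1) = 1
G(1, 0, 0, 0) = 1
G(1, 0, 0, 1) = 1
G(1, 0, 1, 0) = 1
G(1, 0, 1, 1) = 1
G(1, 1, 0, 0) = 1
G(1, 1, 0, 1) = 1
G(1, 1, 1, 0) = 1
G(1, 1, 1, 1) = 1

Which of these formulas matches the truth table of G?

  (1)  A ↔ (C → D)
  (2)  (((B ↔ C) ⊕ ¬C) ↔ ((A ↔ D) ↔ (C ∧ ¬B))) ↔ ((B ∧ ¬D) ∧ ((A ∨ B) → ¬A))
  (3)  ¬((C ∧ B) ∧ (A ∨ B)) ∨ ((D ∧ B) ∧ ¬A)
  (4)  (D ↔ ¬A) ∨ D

(1) fails at (0,0,0,1): the formula yields 0, G is 1.
(2) fails at (0,0,1,0): the formula yields 1, G is 0.
(3) fails at (0,0,0,0): the formula yields 1, G is 0.
Only (4) survives; checking it on all 16 rows confirms it matches G.

4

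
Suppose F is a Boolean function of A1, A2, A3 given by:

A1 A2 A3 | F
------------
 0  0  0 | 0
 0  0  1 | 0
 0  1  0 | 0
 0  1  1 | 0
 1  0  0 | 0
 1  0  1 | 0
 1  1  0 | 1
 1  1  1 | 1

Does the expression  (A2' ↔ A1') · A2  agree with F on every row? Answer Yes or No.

Yes

Evaluate (A2' ↔ A1') · A2 on each row and compare to F:
  A1=0, A2=0, A3=0: formula gives 0, F = 0 ✓
  A1=0, A2=0, A3=1: formula gives 0, F = 0 ✓
  A1=0, A2=1, A3=0: formula gives 0, F = 0 ✓
  A1=0, A2=1, A3=1: formula gives 0, F = 0 ✓
  A1=1, A2=0, A3=0: formula gives 0, F = 0 ✓
  …and likewise for the remaining 3 rows.
No disagreement on any input; they are logically equivalent.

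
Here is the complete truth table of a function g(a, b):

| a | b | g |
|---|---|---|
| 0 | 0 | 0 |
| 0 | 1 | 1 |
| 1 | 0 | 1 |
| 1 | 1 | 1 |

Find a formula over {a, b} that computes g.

The output is 1 whenever at least one input is 1 — the OR of all inputs.

g(a, b) = a OR b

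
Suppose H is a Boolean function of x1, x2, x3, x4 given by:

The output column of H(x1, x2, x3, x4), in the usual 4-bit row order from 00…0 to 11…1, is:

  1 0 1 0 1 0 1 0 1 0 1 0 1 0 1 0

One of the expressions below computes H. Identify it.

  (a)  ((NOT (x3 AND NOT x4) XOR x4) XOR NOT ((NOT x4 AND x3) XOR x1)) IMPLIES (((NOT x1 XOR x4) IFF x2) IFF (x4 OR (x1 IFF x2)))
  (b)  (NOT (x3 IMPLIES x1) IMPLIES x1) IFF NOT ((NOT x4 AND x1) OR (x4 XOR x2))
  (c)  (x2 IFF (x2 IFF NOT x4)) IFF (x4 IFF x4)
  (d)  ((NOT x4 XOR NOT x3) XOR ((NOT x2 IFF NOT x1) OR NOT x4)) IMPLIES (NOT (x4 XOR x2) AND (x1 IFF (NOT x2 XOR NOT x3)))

c

(a) fails at (0,0,0,1): the formula yields 1, H is 0.
(b) fails at (0,0,1,0): the formula yields 0, H is 1.
(d) fails at (0,0,0,1): the formula yields 1, H is 0.
(c) is the remaining candidate, and it agrees with H on all 16 inputs.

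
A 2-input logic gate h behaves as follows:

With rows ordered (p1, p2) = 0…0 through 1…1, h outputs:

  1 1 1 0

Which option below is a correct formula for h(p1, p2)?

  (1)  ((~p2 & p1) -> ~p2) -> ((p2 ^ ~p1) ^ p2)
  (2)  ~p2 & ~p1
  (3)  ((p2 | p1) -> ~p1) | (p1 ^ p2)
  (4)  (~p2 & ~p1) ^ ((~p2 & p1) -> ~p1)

3

(1): at (1,0) it gives 0, but h = 1 — eliminated.
(2): at (0,1) it gives 0, but h = 1 — eliminated.
(4): at (0,0) it gives 0, but h = 1 — eliminated.
That leaves (3). Evaluating it on every row reproduces the table of h exactly.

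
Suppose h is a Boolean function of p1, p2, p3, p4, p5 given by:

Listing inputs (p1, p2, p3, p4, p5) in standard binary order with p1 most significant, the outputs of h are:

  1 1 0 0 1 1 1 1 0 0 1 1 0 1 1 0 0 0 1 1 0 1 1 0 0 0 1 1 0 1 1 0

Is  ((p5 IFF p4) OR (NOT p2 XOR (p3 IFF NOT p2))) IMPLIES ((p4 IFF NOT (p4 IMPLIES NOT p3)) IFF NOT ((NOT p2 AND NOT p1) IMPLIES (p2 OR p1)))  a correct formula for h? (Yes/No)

Check the formula against h row by row:
  p1=0, p2=0, p3=0, p4=0, p5=0: formula gives 1, h = 1 ✓
  p1=0, p2=0, p3=0, p4=0, p5=1: formula gives 1, h = 1 ✓
  p1=0, p2=0, p3=0, p4=1, p5=0: formula gives 0, h = 0 ✓
  p1=0, p2=0, p3=0, p4=1, p5=1: formula gives 0, h = 0 ✓
  … (the remaining 28 rows also agree.)
Every row agrees, so the formula is equivalent.

Yes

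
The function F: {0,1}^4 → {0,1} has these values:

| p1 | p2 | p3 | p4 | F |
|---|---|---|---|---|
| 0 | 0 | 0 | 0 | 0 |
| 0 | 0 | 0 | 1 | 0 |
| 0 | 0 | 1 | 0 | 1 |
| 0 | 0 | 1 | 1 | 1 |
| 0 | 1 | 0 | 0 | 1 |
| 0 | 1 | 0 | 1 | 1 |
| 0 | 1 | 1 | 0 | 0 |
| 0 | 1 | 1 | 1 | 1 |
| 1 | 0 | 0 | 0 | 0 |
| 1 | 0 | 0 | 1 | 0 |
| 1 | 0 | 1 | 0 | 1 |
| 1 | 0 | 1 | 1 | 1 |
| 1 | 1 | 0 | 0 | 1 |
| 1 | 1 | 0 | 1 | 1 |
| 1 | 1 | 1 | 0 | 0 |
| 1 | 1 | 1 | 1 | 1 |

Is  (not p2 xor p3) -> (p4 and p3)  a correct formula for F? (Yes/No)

Yes

Check the formula against F row by row:
  p1=0, p2=0, p3=0, p4=0: formula gives 0, F = 0 ✓
  p1=0, p2=0, p3=0, p4=1: formula gives 0, F = 0 ✓
  p1=0, p2=0, p3=1, p4=0: formula gives 1, F = 1 ✓
  p1=0, p2=0, p3=1, p4=1: formula gives 1, F = 1 ✓
  … (the remaining 12 rows also agree.)
No disagreement on any input; they are logically equivalent.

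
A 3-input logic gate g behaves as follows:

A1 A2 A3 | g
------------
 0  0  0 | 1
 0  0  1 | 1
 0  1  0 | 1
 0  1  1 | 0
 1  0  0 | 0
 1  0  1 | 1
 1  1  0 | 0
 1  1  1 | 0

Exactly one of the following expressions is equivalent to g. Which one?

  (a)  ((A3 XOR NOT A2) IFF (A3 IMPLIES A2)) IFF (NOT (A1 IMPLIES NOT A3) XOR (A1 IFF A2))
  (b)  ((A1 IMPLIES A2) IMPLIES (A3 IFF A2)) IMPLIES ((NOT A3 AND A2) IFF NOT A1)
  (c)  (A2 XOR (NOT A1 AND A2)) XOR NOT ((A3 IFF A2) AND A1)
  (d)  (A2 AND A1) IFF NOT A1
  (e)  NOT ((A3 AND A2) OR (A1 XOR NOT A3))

(b) disagrees with g on (0,0,0) (formula → 0, table → 1); rule it out.
(c) disagrees with g on (0,1,1) (formula → 1, table → 0); rule it out.
(d) disagrees with g on (0,0,0) (formula → 0, table → 1); rule it out.
(e) disagrees with g on (0,0,0) (formula → 0, table → 1); rule it out.
(a) is the remaining candidate, and it agrees with g on all 8 inputs.

a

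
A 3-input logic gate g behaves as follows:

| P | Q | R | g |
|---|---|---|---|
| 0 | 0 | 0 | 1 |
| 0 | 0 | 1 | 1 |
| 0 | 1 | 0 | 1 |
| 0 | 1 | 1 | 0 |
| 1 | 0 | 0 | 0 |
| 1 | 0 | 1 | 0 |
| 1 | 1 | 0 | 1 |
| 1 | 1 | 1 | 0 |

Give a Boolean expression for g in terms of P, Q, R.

Collect the rows where g=1 — (0,0,0), (0,0,1), (0,1,0), (1,1,0) — and write one minterm per row: ¬P·¬Q·¬R, ¬P·¬Q·R, ¬P·Q·¬R, P·Q·¬R. Their union (logical OR) reproduces the table exactly.

g(P, Q, R) = ((((not P and not Q) and not R) or ((not P and not Q) and R)) or ((not P and Q) and not R)) or ((P and Q) and not R)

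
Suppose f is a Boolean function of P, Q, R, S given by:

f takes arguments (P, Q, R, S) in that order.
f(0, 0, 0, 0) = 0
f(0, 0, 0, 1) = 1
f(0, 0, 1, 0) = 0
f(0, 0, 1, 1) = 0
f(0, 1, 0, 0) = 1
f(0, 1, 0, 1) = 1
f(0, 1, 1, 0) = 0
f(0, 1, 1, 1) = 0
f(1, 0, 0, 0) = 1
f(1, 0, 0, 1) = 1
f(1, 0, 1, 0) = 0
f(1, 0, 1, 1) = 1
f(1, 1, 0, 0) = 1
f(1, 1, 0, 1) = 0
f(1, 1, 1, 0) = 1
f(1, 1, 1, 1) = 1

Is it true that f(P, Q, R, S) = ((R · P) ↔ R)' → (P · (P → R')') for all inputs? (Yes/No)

No

Check the formula against f row by row:
  P=0, Q=0, R=0, S=0: formula gives 1, but f = 0 ✗
Since they disagree at (0,0,0,0), the expression is not a correct formula for f.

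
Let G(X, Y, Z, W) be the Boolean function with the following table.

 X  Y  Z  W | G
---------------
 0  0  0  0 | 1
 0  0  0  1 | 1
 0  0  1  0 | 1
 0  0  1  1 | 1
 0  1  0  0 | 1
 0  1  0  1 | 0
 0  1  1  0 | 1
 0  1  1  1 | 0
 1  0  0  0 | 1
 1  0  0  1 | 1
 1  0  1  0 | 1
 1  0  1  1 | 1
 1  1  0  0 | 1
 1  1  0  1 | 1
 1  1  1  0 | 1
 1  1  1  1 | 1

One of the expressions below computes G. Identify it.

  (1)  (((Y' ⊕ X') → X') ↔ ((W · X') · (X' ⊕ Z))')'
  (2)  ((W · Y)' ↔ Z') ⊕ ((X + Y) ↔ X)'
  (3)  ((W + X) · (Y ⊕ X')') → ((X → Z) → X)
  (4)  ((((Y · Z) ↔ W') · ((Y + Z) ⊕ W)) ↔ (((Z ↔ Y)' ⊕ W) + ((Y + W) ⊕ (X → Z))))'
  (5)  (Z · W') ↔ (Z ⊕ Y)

(1) disagrees with G on (0,0,0,0) (formula → 0, table → 1); rule it out.
(2) disagrees with G on (0,0,1,0) (formula → 0, table → 1); rule it out.
(4) disagrees with G on (0,0,0,1) (formula → 0, table → 1); rule it out.
(5) disagrees with G on (0,0,1,1) (formula → 0, table → 1); rule it out.
Only (3) survives; checking it on all 16 rows confirms it matches G.

3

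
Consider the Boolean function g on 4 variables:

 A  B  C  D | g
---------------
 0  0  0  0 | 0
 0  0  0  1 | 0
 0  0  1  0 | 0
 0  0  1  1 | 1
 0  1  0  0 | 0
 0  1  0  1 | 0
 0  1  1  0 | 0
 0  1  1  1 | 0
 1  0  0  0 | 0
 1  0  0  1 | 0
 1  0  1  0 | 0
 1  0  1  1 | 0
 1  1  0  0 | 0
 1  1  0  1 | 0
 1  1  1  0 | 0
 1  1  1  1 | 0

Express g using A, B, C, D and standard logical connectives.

g(A, B, C, D) = ((NOT A AND NOT B) AND C) AND D

Only row (0,0,1,1) gives 1. That row's minterm ¬A·¬B·C·D is g directly.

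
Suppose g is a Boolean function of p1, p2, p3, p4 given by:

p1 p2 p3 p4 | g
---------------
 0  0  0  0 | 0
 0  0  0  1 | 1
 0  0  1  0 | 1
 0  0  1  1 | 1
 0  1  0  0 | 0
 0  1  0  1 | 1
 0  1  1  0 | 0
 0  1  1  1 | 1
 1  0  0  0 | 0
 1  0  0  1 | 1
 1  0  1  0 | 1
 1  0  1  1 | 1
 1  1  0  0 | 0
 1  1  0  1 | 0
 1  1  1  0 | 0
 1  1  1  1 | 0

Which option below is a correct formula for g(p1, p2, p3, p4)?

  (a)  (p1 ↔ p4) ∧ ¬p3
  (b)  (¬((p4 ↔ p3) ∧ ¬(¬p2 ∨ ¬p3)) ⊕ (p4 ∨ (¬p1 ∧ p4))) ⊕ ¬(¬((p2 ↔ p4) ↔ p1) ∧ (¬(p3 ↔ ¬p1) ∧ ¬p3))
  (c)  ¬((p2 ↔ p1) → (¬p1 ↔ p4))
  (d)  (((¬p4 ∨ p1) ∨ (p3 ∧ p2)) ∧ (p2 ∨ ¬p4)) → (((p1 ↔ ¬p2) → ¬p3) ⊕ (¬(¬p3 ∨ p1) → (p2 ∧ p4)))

d

(a) fails at (0,0,0,0): the formula yields 1, g is 0.
(b) fails at (0,0,0,0): the formula yields 1, g is 0.
(c) fails at (0,0,0,0): the formula yields 1, g is 0.
Only (d) survives; checking it on all 16 rows confirms it matches g.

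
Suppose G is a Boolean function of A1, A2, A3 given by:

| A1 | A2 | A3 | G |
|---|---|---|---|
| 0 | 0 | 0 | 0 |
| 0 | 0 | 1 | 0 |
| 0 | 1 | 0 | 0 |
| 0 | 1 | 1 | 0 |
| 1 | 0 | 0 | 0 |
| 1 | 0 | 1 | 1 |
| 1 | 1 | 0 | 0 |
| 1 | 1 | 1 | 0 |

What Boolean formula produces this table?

G(A1, A2, A3) = (A1 and not A2) and A3

G is 1 on exactly one input, (1,0,1), whose minterm is A1·¬A2·A3. So G is just that conjunction.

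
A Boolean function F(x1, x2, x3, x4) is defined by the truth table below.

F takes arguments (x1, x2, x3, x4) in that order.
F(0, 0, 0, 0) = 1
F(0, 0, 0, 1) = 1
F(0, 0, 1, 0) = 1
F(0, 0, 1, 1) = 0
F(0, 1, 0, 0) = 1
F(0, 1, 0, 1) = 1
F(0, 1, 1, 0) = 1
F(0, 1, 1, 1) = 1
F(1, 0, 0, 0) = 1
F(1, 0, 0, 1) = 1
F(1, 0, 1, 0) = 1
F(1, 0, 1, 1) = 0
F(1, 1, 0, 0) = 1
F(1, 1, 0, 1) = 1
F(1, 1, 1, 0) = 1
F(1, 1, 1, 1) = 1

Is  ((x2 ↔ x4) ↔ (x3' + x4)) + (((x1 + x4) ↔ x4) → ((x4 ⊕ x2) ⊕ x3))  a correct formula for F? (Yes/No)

Evaluate ((x2 ↔ x4) ↔ (x3' + x4)) + (((x1 + x4) ↔ x4) → ((x4 ⊕ x2) ⊕ x3)) on each row and compare to F:
  x1=0, x2=0, x3=0, x4=0: formula gives 1, F = 1 ✓
  x1=0, x2=0, x3=0, x4=1: formula gives 1, F = 1 ✓
  x1=0, x2=0, x3=1, x4=0: formula gives 1, F = 1 ✓
  x1=0, x2=0, x3=1, x4=1: formula gives 0, F = 0 ✓
  … (the remaining 12 rows also agree.)
No disagreement on any input; they are logically equivalent.

Yes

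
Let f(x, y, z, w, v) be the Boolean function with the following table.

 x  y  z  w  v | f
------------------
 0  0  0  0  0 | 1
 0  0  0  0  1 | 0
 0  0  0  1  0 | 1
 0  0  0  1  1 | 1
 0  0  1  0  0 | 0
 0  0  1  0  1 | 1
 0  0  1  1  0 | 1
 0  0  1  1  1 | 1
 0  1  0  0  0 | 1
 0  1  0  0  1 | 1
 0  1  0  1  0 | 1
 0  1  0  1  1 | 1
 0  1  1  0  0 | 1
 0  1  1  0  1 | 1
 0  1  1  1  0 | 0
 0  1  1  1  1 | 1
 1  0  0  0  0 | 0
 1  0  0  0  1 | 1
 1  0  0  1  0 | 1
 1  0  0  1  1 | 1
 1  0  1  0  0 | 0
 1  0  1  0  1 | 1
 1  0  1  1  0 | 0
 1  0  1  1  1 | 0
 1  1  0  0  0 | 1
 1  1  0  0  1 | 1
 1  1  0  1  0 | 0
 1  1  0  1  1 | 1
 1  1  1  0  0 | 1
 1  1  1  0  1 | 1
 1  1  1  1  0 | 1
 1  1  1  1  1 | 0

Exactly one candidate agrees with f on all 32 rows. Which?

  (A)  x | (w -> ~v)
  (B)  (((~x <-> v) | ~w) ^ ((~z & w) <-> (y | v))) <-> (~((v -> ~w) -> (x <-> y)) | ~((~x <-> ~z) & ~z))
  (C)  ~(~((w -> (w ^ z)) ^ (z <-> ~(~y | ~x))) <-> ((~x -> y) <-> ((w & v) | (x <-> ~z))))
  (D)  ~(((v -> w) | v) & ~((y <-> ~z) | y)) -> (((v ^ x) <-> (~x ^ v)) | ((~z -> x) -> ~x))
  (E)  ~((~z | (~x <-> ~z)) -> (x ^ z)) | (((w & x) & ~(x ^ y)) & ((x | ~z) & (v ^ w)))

B

(A) fails at (0,0,0,0,1): the formula yields 1, f is 0.
(C) fails at (0,0,0,0,0): the formula yields 0, f is 1.
(D) fails at (0,0,0,0,1): the formula yields 1, f is 0.
(E) fails at (0,0,0,0,1): the formula yields 1, f is 0.
(B) is the remaining candidate, and it agrees with f on all 32 inputs.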